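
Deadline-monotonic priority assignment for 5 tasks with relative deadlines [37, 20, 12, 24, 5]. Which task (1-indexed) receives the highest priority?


Sort tasks by relative deadline (ascending):
  Task 5: deadline = 5
  Task 3: deadline = 12
  Task 2: deadline = 20
  Task 4: deadline = 24
  Task 1: deadline = 37
Priority order (highest first): [5, 3, 2, 4, 1]
Highest priority task = 5

5


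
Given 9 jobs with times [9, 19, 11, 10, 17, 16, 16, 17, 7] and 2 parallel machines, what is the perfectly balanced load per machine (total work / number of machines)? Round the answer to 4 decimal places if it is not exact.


Total processing time = 9 + 19 + 11 + 10 + 17 + 16 + 16 + 17 + 7 = 122
Number of machines = 2
Ideal balanced load = 122 / 2 = 61.0

61.0


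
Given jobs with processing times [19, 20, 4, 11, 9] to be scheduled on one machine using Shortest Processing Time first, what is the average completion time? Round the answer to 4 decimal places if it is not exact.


Sort jobs by processing time (SPT order): [4, 9, 11, 19, 20]
Compute completion times sequentially:
  Job 1: processing = 4, completes at 4
  Job 2: processing = 9, completes at 13
  Job 3: processing = 11, completes at 24
  Job 4: processing = 19, completes at 43
  Job 5: processing = 20, completes at 63
Sum of completion times = 147
Average completion time = 147/5 = 29.4

29.4


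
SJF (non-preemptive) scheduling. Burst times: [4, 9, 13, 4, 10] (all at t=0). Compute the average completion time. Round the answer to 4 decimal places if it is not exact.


SJF order (ascending): [4, 4, 9, 10, 13]
Completion times:
  Job 1: burst=4, C=4
  Job 2: burst=4, C=8
  Job 3: burst=9, C=17
  Job 4: burst=10, C=27
  Job 5: burst=13, C=40
Average completion = 96/5 = 19.2

19.2


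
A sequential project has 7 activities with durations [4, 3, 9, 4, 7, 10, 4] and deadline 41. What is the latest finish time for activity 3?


LF(activity 3) = deadline - sum of successor durations
Successors: activities 4 through 7 with durations [4, 7, 10, 4]
Sum of successor durations = 25
LF = 41 - 25 = 16

16


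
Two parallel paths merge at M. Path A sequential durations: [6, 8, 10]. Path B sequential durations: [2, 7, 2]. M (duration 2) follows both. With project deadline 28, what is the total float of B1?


Forward pass: ES(B1) = sum of predecessors on chain B = 0
EF = ES + duration = 0 + 2 = 2
Backward pass: LF(M) = deadline = 28; LS(M) = 28 - 2 = 26
LF(B1) = LS(M) - sum(successors on chain B) = 26 - 9 = 17
LS = LF - duration = 17 - 2 = 15
Total float = LS - ES = 15 - 0 = 15

15


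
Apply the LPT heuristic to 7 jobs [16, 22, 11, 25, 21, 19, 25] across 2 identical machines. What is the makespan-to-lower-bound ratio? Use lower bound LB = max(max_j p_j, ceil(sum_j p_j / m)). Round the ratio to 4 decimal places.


LPT order: [25, 25, 22, 21, 19, 16, 11]
Machine loads after assignment: [74, 65]
LPT makespan = 74
Lower bound = max(max_job, ceil(total/2)) = max(25, 70) = 70
Ratio = 74 / 70 = 1.0571

1.0571


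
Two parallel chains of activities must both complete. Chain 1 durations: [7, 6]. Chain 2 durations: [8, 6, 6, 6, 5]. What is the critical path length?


Path A total = 7 + 6 = 13
Path B total = 8 + 6 + 6 + 6 + 5 = 31
Critical path = longest path = max(13, 31) = 31

31


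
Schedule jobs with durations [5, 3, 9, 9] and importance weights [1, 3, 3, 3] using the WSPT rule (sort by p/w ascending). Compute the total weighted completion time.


Compute p/w ratios and sort ascending (WSPT): [(3, 3), (9, 3), (9, 3), (5, 1)]
Compute weighted completion times:
  Job (p=3,w=3): C=3, w*C=3*3=9
  Job (p=9,w=3): C=12, w*C=3*12=36
  Job (p=9,w=3): C=21, w*C=3*21=63
  Job (p=5,w=1): C=26, w*C=1*26=26
Total weighted completion time = 134

134


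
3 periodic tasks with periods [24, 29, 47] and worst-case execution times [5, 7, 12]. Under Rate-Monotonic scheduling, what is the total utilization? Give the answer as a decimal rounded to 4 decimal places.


Compute individual utilizations (exact fractions):
  Task 1: C/T = 5/24 (approx. 0.2083)
  Task 2: C/T = 7/29 (approx. 0.2414)
  Task 3: C/T = 12/47 (approx. 0.2553)
Total utilization U = 5/24 + 7/29 + 12/47 = 23063/32712
Rounded to 4 decimal places: U = 0.7050
RM (Liu & Layland) bound for 3 tasks = 0.779763; compare with U = 23063/32712 (approx. 0.705032)
U <= bound, so schedulable by RM sufficient condition.

0.7050


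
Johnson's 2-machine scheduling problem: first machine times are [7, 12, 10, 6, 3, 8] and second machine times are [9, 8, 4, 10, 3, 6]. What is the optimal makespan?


Apply Johnson's rule:
  Group 1 (a <= b): [(5, 3, 3), (4, 6, 10), (1, 7, 9)]
  Group 2 (a > b): [(2, 12, 8), (6, 8, 6), (3, 10, 4)]
Optimal job order: [5, 4, 1, 2, 6, 3]
Schedule:
  Job 5: M1 done at 3, M2 done at 6
  Job 4: M1 done at 9, M2 done at 19
  Job 1: M1 done at 16, M2 done at 28
  Job 2: M1 done at 28, M2 done at 36
  Job 6: M1 done at 36, M2 done at 42
  Job 3: M1 done at 46, M2 done at 50
Makespan = 50

50


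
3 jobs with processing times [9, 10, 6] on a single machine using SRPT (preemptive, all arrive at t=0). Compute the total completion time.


Since all jobs arrive at t=0, SRPT equals SPT ordering.
SPT order: [6, 9, 10]
Completion times:
  Job 1: p=6, C=6
  Job 2: p=9, C=15
  Job 3: p=10, C=25
Total completion time = 6 + 15 + 25 = 46

46


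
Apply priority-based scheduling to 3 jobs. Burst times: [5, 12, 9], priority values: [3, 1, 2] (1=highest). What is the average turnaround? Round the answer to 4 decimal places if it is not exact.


Sort by priority (ascending = highest first):
Order: [(1, 12), (2, 9), (3, 5)]
Completion times:
  Priority 1, burst=12, C=12
  Priority 2, burst=9, C=21
  Priority 3, burst=5, C=26
Average turnaround = 59/3 = 19.6667

19.6667


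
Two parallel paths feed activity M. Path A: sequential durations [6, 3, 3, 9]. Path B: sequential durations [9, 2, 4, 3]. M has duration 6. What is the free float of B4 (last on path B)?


ES(B4) = sum of predecessors on chain B = 15
EF(B4) = ES + duration = 15 + 3 = 18
Successor of B4 is M. ES(M) = max(sum(A), sum(B)) = max(21, 18) = 21
Free float = ES(successor) - EF(current) = 21 - 18 = 3

3


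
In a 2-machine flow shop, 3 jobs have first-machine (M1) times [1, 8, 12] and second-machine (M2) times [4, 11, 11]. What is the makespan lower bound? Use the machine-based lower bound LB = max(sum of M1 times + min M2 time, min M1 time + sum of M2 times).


LB1 = sum(M1 times) + min(M2 times) = 21 + 4 = 25
LB2 = min(M1 times) + sum(M2 times) = 1 + 26 = 27
Lower bound = max(LB1, LB2) = max(25, 27) = 27

27


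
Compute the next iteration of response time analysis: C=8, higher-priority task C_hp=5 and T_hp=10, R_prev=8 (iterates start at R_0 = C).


R_next = C + ceil(R_prev / T_hp) * C_hp
ceil(8 / 10) = ceil(0.8) = 1
Interference = 1 * 5 = 5
R_next = 8 + 5 = 13

13


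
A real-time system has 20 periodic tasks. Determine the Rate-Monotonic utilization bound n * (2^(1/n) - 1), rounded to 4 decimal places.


Compute 2^(1/20) = 1.0352649238
Subtract 1: 1.0352649238 - 1 = 0.0352649238
Multiply by n: 20 * 0.0352649238 = 0.7052984760
Round to 4 dp: 0.7053

0.7053


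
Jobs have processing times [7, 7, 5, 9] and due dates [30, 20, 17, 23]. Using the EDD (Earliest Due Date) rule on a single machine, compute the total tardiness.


Sort by due date (EDD order): [(5, 17), (7, 20), (9, 23), (7, 30)]
Compute completion times and tardiness:
  Job 1: p=5, d=17, C=5, tardiness=max(0,5-17)=0
  Job 2: p=7, d=20, C=12, tardiness=max(0,12-20)=0
  Job 3: p=9, d=23, C=21, tardiness=max(0,21-23)=0
  Job 4: p=7, d=30, C=28, tardiness=max(0,28-30)=0
Total tardiness = 0

0


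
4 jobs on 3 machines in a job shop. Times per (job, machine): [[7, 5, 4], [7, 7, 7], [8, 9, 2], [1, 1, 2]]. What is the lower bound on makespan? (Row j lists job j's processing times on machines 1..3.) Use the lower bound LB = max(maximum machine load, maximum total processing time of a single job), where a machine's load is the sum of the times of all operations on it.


Machine loads:
  Machine 1: 7 + 7 + 8 + 1 = 23
  Machine 2: 5 + 7 + 9 + 1 = 22
  Machine 3: 4 + 7 + 2 + 2 = 15
Max machine load = 23
Job totals:
  Job 1: 16
  Job 2: 21
  Job 3: 19
  Job 4: 4
Max job total = 21
Lower bound = max(23, 21) = 23

23


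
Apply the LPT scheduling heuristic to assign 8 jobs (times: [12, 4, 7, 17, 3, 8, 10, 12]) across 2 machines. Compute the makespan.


Sort jobs in decreasing order (LPT): [17, 12, 12, 10, 8, 7, 4, 3]
Assign each job to the least loaded machine:
  Machine 1: jobs [17, 10, 7, 3], load = 37
  Machine 2: jobs [12, 12, 8, 4], load = 36
Makespan = max load = 37

37


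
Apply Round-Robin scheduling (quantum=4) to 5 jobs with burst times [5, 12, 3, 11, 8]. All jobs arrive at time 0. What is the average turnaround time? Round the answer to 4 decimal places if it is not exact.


Time quantum = 4
Execution trace:
  J1 runs 4 units, time = 4
  J2 runs 4 units, time = 8
  J3 runs 3 units, time = 11
  J4 runs 4 units, time = 15
  J5 runs 4 units, time = 19
  J1 runs 1 units, time = 20
  J2 runs 4 units, time = 24
  J4 runs 4 units, time = 28
  J5 runs 4 units, time = 32
  J2 runs 4 units, time = 36
  J4 runs 3 units, time = 39
Finish times: [20, 36, 11, 39, 32]
Average turnaround = 138/5 = 27.6

27.6


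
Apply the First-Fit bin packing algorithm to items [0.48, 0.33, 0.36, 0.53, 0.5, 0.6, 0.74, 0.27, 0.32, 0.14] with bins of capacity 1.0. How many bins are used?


Place items sequentially using First-Fit:
  Item 0.48 -> new Bin 1
  Item 0.33 -> Bin 1 (now 0.81)
  Item 0.36 -> new Bin 2
  Item 0.53 -> Bin 2 (now 0.89)
  Item 0.5 -> new Bin 3
  Item 0.6 -> new Bin 4
  Item 0.74 -> new Bin 5
  Item 0.27 -> Bin 3 (now 0.77)
  Item 0.32 -> Bin 4 (now 0.92)
  Item 0.14 -> Bin 1 (now 0.95)
Total bins used = 5

5


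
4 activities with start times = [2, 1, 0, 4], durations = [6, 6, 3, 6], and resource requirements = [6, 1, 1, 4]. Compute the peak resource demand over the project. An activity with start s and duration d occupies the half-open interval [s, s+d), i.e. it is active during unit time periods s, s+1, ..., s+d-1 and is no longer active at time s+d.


Each activity i is active on [start_i, start_i + duration_i).
Compute total resource usage per time slot:
  t=0: active resources = [1], total = 1
  t=1: active resources = [1, 1], total = 2
  t=2: active resources = [6, 1, 1], total = 8
  t=3: active resources = [6, 1], total = 7
  t=4: active resources = [6, 1, 4], total = 11
  t=5: active resources = [6, 1, 4], total = 11
  t=6: active resources = [6, 1, 4], total = 11
  t=7: active resources = [6, 4], total = 10
  t=8: active resources = [4], total = 4
  t=9: active resources = [4], total = 4
Peak resource demand = 11

11


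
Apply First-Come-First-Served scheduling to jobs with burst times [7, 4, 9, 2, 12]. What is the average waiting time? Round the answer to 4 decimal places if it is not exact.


FCFS order (as given): [7, 4, 9, 2, 12]
Waiting times:
  Job 1: wait = 0
  Job 2: wait = 7
  Job 3: wait = 11
  Job 4: wait = 20
  Job 5: wait = 22
Sum of waiting times = 60
Average waiting time = 60/5 = 12.0

12.0


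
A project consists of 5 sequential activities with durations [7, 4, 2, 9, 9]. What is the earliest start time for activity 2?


Activity 2 starts after activities 1 through 1 complete.
Predecessor durations: [7]
ES = 7 = 7

7


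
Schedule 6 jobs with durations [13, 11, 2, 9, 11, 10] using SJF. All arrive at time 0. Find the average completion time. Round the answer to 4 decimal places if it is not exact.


SJF order (ascending): [2, 9, 10, 11, 11, 13]
Completion times:
  Job 1: burst=2, C=2
  Job 2: burst=9, C=11
  Job 3: burst=10, C=21
  Job 4: burst=11, C=32
  Job 5: burst=11, C=43
  Job 6: burst=13, C=56
Average completion = 165/6 = 27.5

27.5


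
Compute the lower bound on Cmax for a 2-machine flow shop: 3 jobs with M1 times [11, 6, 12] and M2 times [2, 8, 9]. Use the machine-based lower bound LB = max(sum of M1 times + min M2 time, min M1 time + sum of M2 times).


LB1 = sum(M1 times) + min(M2 times) = 29 + 2 = 31
LB2 = min(M1 times) + sum(M2 times) = 6 + 19 = 25
Lower bound = max(LB1, LB2) = max(31, 25) = 31

31


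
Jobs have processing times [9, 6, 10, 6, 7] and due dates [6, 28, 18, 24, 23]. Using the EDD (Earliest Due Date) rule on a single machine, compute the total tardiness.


Sort by due date (EDD order): [(9, 6), (10, 18), (7, 23), (6, 24), (6, 28)]
Compute completion times and tardiness:
  Job 1: p=9, d=6, C=9, tardiness=max(0,9-6)=3
  Job 2: p=10, d=18, C=19, tardiness=max(0,19-18)=1
  Job 3: p=7, d=23, C=26, tardiness=max(0,26-23)=3
  Job 4: p=6, d=24, C=32, tardiness=max(0,32-24)=8
  Job 5: p=6, d=28, C=38, tardiness=max(0,38-28)=10
Total tardiness = 25

25


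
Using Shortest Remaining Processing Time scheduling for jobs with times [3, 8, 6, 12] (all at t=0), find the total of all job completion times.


Since all jobs arrive at t=0, SRPT equals SPT ordering.
SPT order: [3, 6, 8, 12]
Completion times:
  Job 1: p=3, C=3
  Job 2: p=6, C=9
  Job 3: p=8, C=17
  Job 4: p=12, C=29
Total completion time = 3 + 9 + 17 + 29 = 58

58


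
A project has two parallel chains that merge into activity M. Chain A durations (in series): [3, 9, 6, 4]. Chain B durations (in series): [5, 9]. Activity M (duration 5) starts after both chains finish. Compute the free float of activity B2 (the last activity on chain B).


ES(B2) = sum of predecessors on chain B = 5
EF(B2) = ES + duration = 5 + 9 = 14
Successor of B2 is M. ES(M) = max(sum(A), sum(B)) = max(22, 14) = 22
Free float = ES(successor) - EF(current) = 22 - 14 = 8

8


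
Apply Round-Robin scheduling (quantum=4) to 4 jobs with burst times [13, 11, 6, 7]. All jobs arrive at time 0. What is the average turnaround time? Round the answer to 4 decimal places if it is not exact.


Time quantum = 4
Execution trace:
  J1 runs 4 units, time = 4
  J2 runs 4 units, time = 8
  J3 runs 4 units, time = 12
  J4 runs 4 units, time = 16
  J1 runs 4 units, time = 20
  J2 runs 4 units, time = 24
  J3 runs 2 units, time = 26
  J4 runs 3 units, time = 29
  J1 runs 4 units, time = 33
  J2 runs 3 units, time = 36
  J1 runs 1 units, time = 37
Finish times: [37, 36, 26, 29]
Average turnaround = 128/4 = 32.0

32.0


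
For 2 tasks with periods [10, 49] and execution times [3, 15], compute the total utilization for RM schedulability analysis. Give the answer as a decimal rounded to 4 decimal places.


Compute individual utilizations (exact fractions):
  Task 1: C/T = 3/10 (approx. 0.3)
  Task 2: C/T = 15/49 (approx. 0.3061)
Total utilization U = 3/10 + 15/49 = 297/490
Rounded to 4 decimal places: U = 0.6061
RM (Liu & Layland) bound for 2 tasks = 0.828427; compare with U = 297/490 (approx. 0.606122)
U <= bound, so schedulable by RM sufficient condition.

0.6061


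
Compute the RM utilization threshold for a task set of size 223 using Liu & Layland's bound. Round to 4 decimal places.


Compute 2^(1/223) = 1.0031131190
Subtract 1: 1.0031131190 - 1 = 0.0031131190
Multiply by n: 223 * 0.0031131190 = 0.6942255370
Round to 4 dp: 0.6942

0.6942


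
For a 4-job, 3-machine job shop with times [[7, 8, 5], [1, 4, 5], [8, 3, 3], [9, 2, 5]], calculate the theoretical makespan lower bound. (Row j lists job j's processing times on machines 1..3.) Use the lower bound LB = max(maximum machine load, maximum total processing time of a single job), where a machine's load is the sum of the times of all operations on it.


Machine loads:
  Machine 1: 7 + 1 + 8 + 9 = 25
  Machine 2: 8 + 4 + 3 + 2 = 17
  Machine 3: 5 + 5 + 3 + 5 = 18
Max machine load = 25
Job totals:
  Job 1: 20
  Job 2: 10
  Job 3: 14
  Job 4: 16
Max job total = 20
Lower bound = max(25, 20) = 25

25


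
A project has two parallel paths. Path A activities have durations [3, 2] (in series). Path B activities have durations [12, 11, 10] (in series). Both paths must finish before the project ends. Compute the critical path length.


Path A total = 3 + 2 = 5
Path B total = 12 + 11 + 10 = 33
Critical path = longest path = max(5, 33) = 33

33


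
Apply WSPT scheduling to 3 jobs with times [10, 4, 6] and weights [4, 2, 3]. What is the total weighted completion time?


Compute p/w ratios and sort ascending (WSPT): [(4, 2), (6, 3), (10, 4)]
Compute weighted completion times:
  Job (p=4,w=2): C=4, w*C=2*4=8
  Job (p=6,w=3): C=10, w*C=3*10=30
  Job (p=10,w=4): C=20, w*C=4*20=80
Total weighted completion time = 118

118


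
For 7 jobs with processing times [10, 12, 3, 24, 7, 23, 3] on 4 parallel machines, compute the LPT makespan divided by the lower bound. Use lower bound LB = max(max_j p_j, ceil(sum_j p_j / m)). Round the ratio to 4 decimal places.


LPT order: [24, 23, 12, 10, 7, 3, 3]
Machine loads after assignment: [24, 23, 18, 17]
LPT makespan = 24
Lower bound = max(max_job, ceil(total/4)) = max(24, 21) = 24
Ratio = 24 / 24 = 1.0

1.0


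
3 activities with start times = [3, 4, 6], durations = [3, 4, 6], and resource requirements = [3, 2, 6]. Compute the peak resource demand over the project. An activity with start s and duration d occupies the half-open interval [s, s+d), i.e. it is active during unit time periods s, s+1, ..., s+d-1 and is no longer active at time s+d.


Each activity i is active on [start_i, start_i + duration_i).
Compute total resource usage per time slot:
  t=0: active resources = [], total = 0
  t=1: active resources = [], total = 0
  t=2: active resources = [], total = 0
  t=3: active resources = [3], total = 3
  t=4: active resources = [3, 2], total = 5
  t=5: active resources = [3, 2], total = 5
  t=6: active resources = [2, 6], total = 8
  t=7: active resources = [2, 6], total = 8
  t=8: active resources = [6], total = 6
  t=9: active resources = [6], total = 6
  t=10: active resources = [6], total = 6
  t=11: active resources = [6], total = 6
Peak resource demand = 8

8


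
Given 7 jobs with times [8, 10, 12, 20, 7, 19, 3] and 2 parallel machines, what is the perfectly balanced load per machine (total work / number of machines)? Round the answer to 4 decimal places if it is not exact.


Total processing time = 8 + 10 + 12 + 20 + 7 + 19 + 3 = 79
Number of machines = 2
Ideal balanced load = 79 / 2 = 39.5

39.5


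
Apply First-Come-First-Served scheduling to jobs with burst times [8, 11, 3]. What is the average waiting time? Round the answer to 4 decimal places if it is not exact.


FCFS order (as given): [8, 11, 3]
Waiting times:
  Job 1: wait = 0
  Job 2: wait = 8
  Job 3: wait = 19
Sum of waiting times = 27
Average waiting time = 27/3 = 9.0

9.0


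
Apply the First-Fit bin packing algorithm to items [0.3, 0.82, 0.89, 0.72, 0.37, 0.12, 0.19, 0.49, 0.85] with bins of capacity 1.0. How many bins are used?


Place items sequentially using First-Fit:
  Item 0.3 -> new Bin 1
  Item 0.82 -> new Bin 2
  Item 0.89 -> new Bin 3
  Item 0.72 -> new Bin 4
  Item 0.37 -> Bin 1 (now 0.67)
  Item 0.12 -> Bin 1 (now 0.79)
  Item 0.19 -> Bin 1 (now 0.98)
  Item 0.49 -> new Bin 5
  Item 0.85 -> new Bin 6
Total bins used = 6

6


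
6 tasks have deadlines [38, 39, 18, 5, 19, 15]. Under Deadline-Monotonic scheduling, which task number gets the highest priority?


Sort tasks by relative deadline (ascending):
  Task 4: deadline = 5
  Task 6: deadline = 15
  Task 3: deadline = 18
  Task 5: deadline = 19
  Task 1: deadline = 38
  Task 2: deadline = 39
Priority order (highest first): [4, 6, 3, 5, 1, 2]
Highest priority task = 4

4


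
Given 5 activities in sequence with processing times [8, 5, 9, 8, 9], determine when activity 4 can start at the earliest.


Activity 4 starts after activities 1 through 3 complete.
Predecessor durations: [8, 5, 9]
ES = 8 + 5 + 9 = 22

22


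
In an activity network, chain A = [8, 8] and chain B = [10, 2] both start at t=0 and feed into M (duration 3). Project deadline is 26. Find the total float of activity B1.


Forward pass: ES(B1) = sum of predecessors on chain B = 0
EF = ES + duration = 0 + 10 = 10
Backward pass: LF(M) = deadline = 26; LS(M) = 26 - 3 = 23
LF(B1) = LS(M) - sum(successors on chain B) = 23 - 2 = 21
LS = LF - duration = 21 - 10 = 11
Total float = LS - ES = 11 - 0 = 11

11


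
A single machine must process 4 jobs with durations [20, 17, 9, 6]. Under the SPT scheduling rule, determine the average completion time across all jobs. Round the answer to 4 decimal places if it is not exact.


Sort jobs by processing time (SPT order): [6, 9, 17, 20]
Compute completion times sequentially:
  Job 1: processing = 6, completes at 6
  Job 2: processing = 9, completes at 15
  Job 3: processing = 17, completes at 32
  Job 4: processing = 20, completes at 52
Sum of completion times = 105
Average completion time = 105/4 = 26.25

26.25


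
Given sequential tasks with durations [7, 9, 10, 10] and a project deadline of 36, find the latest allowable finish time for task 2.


LF(activity 2) = deadline - sum of successor durations
Successors: activities 3 through 4 with durations [10, 10]
Sum of successor durations = 20
LF = 36 - 20 = 16

16


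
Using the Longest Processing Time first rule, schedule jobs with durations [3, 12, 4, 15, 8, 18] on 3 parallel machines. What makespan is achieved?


Sort jobs in decreasing order (LPT): [18, 15, 12, 8, 4, 3]
Assign each job to the least loaded machine:
  Machine 1: jobs [18, 3], load = 21
  Machine 2: jobs [15, 4], load = 19
  Machine 3: jobs [12, 8], load = 20
Makespan = max load = 21

21


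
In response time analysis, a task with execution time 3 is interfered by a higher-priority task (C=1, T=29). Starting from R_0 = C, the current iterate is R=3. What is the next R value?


R_next = C + ceil(R_prev / T_hp) * C_hp
ceil(3 / 29) = ceil(0.1034) = 1
Interference = 1 * 1 = 1
R_next = 3 + 1 = 4

4


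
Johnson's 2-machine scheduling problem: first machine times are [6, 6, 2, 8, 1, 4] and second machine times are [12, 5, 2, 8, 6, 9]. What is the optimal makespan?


Apply Johnson's rule:
  Group 1 (a <= b): [(5, 1, 6), (3, 2, 2), (6, 4, 9), (1, 6, 12), (4, 8, 8)]
  Group 2 (a > b): [(2, 6, 5)]
Optimal job order: [5, 3, 6, 1, 4, 2]
Schedule:
  Job 5: M1 done at 1, M2 done at 7
  Job 3: M1 done at 3, M2 done at 9
  Job 6: M1 done at 7, M2 done at 18
  Job 1: M1 done at 13, M2 done at 30
  Job 4: M1 done at 21, M2 done at 38
  Job 2: M1 done at 27, M2 done at 43
Makespan = 43

43


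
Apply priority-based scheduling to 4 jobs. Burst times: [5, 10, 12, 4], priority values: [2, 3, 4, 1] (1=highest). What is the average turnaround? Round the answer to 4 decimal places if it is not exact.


Sort by priority (ascending = highest first):
Order: [(1, 4), (2, 5), (3, 10), (4, 12)]
Completion times:
  Priority 1, burst=4, C=4
  Priority 2, burst=5, C=9
  Priority 3, burst=10, C=19
  Priority 4, burst=12, C=31
Average turnaround = 63/4 = 15.75

15.75


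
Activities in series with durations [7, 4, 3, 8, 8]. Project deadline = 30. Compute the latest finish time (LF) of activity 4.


LF(activity 4) = deadline - sum of successor durations
Successors: activities 5 through 5 with durations [8]
Sum of successor durations = 8
LF = 30 - 8 = 22

22


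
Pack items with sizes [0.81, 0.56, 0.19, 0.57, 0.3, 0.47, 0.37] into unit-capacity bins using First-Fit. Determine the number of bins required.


Place items sequentially using First-Fit:
  Item 0.81 -> new Bin 1
  Item 0.56 -> new Bin 2
  Item 0.19 -> Bin 1 (now 1.0)
  Item 0.57 -> new Bin 3
  Item 0.3 -> Bin 2 (now 0.86)
  Item 0.47 -> new Bin 4
  Item 0.37 -> Bin 3 (now 0.94)
Total bins used = 4

4


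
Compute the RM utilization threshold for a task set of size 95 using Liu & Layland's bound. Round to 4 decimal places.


Compute 2^(1/95) = 1.0073229689
Subtract 1: 1.0073229689 - 1 = 0.0073229689
Multiply by n: 95 * 0.0073229689 = 0.6956820455
Round to 4 dp: 0.6957

0.6957


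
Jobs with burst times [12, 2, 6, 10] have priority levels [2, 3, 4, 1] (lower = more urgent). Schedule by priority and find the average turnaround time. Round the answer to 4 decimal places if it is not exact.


Sort by priority (ascending = highest first):
Order: [(1, 10), (2, 12), (3, 2), (4, 6)]
Completion times:
  Priority 1, burst=10, C=10
  Priority 2, burst=12, C=22
  Priority 3, burst=2, C=24
  Priority 4, burst=6, C=30
Average turnaround = 86/4 = 21.5

21.5


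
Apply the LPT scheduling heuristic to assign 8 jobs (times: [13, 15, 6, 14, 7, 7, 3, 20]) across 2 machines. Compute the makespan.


Sort jobs in decreasing order (LPT): [20, 15, 14, 13, 7, 7, 6, 3]
Assign each job to the least loaded machine:
  Machine 1: jobs [20, 13, 7, 3], load = 43
  Machine 2: jobs [15, 14, 7, 6], load = 42
Makespan = max load = 43

43


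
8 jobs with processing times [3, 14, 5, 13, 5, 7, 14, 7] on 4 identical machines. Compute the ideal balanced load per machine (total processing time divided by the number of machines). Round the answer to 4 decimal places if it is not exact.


Total processing time = 3 + 14 + 5 + 13 + 5 + 7 + 14 + 7 = 68
Number of machines = 4
Ideal balanced load = 68 / 4 = 17.0

17.0


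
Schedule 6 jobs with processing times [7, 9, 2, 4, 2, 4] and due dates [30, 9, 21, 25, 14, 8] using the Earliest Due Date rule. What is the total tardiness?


Sort by due date (EDD order): [(4, 8), (9, 9), (2, 14), (2, 21), (4, 25), (7, 30)]
Compute completion times and tardiness:
  Job 1: p=4, d=8, C=4, tardiness=max(0,4-8)=0
  Job 2: p=9, d=9, C=13, tardiness=max(0,13-9)=4
  Job 3: p=2, d=14, C=15, tardiness=max(0,15-14)=1
  Job 4: p=2, d=21, C=17, tardiness=max(0,17-21)=0
  Job 5: p=4, d=25, C=21, tardiness=max(0,21-25)=0
  Job 6: p=7, d=30, C=28, tardiness=max(0,28-30)=0
Total tardiness = 5

5


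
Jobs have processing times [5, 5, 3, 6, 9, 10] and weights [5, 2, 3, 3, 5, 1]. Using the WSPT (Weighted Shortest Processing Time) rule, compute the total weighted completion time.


Compute p/w ratios and sort ascending (WSPT): [(5, 5), (3, 3), (9, 5), (6, 3), (5, 2), (10, 1)]
Compute weighted completion times:
  Job (p=5,w=5): C=5, w*C=5*5=25
  Job (p=3,w=3): C=8, w*C=3*8=24
  Job (p=9,w=5): C=17, w*C=5*17=85
  Job (p=6,w=3): C=23, w*C=3*23=69
  Job (p=5,w=2): C=28, w*C=2*28=56
  Job (p=10,w=1): C=38, w*C=1*38=38
Total weighted completion time = 297

297


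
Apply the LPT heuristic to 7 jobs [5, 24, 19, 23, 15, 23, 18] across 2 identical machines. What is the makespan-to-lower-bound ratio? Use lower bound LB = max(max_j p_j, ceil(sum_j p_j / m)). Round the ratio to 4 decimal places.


LPT order: [24, 23, 23, 19, 18, 15, 5]
Machine loads after assignment: [66, 61]
LPT makespan = 66
Lower bound = max(max_job, ceil(total/2)) = max(24, 64) = 64
Ratio = 66 / 64 = 1.0313

1.0313


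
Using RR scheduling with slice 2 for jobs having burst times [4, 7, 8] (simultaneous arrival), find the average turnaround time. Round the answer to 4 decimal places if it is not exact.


Time quantum = 2
Execution trace:
  J1 runs 2 units, time = 2
  J2 runs 2 units, time = 4
  J3 runs 2 units, time = 6
  J1 runs 2 units, time = 8
  J2 runs 2 units, time = 10
  J3 runs 2 units, time = 12
  J2 runs 2 units, time = 14
  J3 runs 2 units, time = 16
  J2 runs 1 units, time = 17
  J3 runs 2 units, time = 19
Finish times: [8, 17, 19]
Average turnaround = 44/3 = 14.6667

14.6667


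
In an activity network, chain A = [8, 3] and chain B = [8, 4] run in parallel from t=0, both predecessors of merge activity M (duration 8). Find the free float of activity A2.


ES(A2) = sum of predecessors on chain A = 8
EF(A2) = ES + duration = 8 + 3 = 11
Successor of A2 is M. ES(M) = max(sum(A), sum(B)) = max(11, 12) = 12
Free float = ES(successor) - EF(current) = 12 - 11 = 1

1


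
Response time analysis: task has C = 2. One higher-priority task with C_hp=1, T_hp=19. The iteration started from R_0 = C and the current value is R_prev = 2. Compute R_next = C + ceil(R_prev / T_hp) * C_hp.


R_next = C + ceil(R_prev / T_hp) * C_hp
ceil(2 / 19) = ceil(0.1053) = 1
Interference = 1 * 1 = 1
R_next = 2 + 1 = 3

3


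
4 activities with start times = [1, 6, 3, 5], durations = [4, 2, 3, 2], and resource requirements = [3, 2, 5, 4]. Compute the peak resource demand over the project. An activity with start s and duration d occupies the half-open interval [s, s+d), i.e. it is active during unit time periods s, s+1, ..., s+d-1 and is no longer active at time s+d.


Each activity i is active on [start_i, start_i + duration_i).
Compute total resource usage per time slot:
  t=0: active resources = [], total = 0
  t=1: active resources = [3], total = 3
  t=2: active resources = [3], total = 3
  t=3: active resources = [3, 5], total = 8
  t=4: active resources = [3, 5], total = 8
  t=5: active resources = [5, 4], total = 9
  t=6: active resources = [2, 4], total = 6
  t=7: active resources = [2], total = 2
Peak resource demand = 9

9


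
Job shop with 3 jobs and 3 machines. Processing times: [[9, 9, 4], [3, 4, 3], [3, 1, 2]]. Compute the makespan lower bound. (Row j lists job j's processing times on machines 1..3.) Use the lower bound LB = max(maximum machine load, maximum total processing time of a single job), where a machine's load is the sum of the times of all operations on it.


Machine loads:
  Machine 1: 9 + 3 + 3 = 15
  Machine 2: 9 + 4 + 1 = 14
  Machine 3: 4 + 3 + 2 = 9
Max machine load = 15
Job totals:
  Job 1: 22
  Job 2: 10
  Job 3: 6
Max job total = 22
Lower bound = max(15, 22) = 22

22


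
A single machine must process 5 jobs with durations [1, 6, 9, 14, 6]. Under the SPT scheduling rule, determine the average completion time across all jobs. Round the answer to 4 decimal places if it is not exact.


Sort jobs by processing time (SPT order): [1, 6, 6, 9, 14]
Compute completion times sequentially:
  Job 1: processing = 1, completes at 1
  Job 2: processing = 6, completes at 7
  Job 3: processing = 6, completes at 13
  Job 4: processing = 9, completes at 22
  Job 5: processing = 14, completes at 36
Sum of completion times = 79
Average completion time = 79/5 = 15.8

15.8


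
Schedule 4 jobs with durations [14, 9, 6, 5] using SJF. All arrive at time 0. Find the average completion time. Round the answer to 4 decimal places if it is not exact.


SJF order (ascending): [5, 6, 9, 14]
Completion times:
  Job 1: burst=5, C=5
  Job 2: burst=6, C=11
  Job 3: burst=9, C=20
  Job 4: burst=14, C=34
Average completion = 70/4 = 17.5

17.5


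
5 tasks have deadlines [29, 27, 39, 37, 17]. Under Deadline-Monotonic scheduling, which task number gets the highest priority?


Sort tasks by relative deadline (ascending):
  Task 5: deadline = 17
  Task 2: deadline = 27
  Task 1: deadline = 29
  Task 4: deadline = 37
  Task 3: deadline = 39
Priority order (highest first): [5, 2, 1, 4, 3]
Highest priority task = 5

5


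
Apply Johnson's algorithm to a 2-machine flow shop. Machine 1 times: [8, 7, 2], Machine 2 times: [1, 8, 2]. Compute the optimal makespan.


Apply Johnson's rule:
  Group 1 (a <= b): [(3, 2, 2), (2, 7, 8)]
  Group 2 (a > b): [(1, 8, 1)]
Optimal job order: [3, 2, 1]
Schedule:
  Job 3: M1 done at 2, M2 done at 4
  Job 2: M1 done at 9, M2 done at 17
  Job 1: M1 done at 17, M2 done at 18
Makespan = 18

18


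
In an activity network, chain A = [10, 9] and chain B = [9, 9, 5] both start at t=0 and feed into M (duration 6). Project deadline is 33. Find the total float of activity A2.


Forward pass: ES(A2) = sum of predecessors on chain A = 10
EF = ES + duration = 10 + 9 = 19
Backward pass: LF(M) = deadline = 33; LS(M) = 33 - 6 = 27
LF(A2) = LS(M) - sum(successors on chain A) = 27 - 0 = 27
LS = LF - duration = 27 - 9 = 18
Total float = LS - ES = 18 - 10 = 8

8


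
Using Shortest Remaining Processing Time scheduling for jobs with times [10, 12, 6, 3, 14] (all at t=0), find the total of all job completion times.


Since all jobs arrive at t=0, SRPT equals SPT ordering.
SPT order: [3, 6, 10, 12, 14]
Completion times:
  Job 1: p=3, C=3
  Job 2: p=6, C=9
  Job 3: p=10, C=19
  Job 4: p=12, C=31
  Job 5: p=14, C=45
Total completion time = 3 + 9 + 19 + 31 + 45 = 107

107


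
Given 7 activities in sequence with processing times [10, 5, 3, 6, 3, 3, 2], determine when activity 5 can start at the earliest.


Activity 5 starts after activities 1 through 4 complete.
Predecessor durations: [10, 5, 3, 6]
ES = 10 + 5 + 3 + 6 = 24

24


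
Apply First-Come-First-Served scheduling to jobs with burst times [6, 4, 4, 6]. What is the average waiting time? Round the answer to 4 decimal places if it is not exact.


FCFS order (as given): [6, 4, 4, 6]
Waiting times:
  Job 1: wait = 0
  Job 2: wait = 6
  Job 3: wait = 10
  Job 4: wait = 14
Sum of waiting times = 30
Average waiting time = 30/4 = 7.5

7.5


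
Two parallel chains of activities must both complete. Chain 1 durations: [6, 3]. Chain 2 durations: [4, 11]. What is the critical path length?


Path A total = 6 + 3 = 9
Path B total = 4 + 11 = 15
Critical path = longest path = max(9, 15) = 15

15


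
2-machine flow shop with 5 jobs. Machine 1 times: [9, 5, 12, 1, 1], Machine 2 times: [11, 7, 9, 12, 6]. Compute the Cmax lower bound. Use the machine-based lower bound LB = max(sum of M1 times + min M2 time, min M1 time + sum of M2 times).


LB1 = sum(M1 times) + min(M2 times) = 28 + 6 = 34
LB2 = min(M1 times) + sum(M2 times) = 1 + 45 = 46
Lower bound = max(LB1, LB2) = max(34, 46) = 46

46


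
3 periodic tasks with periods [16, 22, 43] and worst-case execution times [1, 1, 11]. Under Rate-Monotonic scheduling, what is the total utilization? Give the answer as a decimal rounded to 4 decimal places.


Compute individual utilizations (exact fractions):
  Task 1: C/T = 1/16 (approx. 0.0625)
  Task 2: C/T = 1/22 (approx. 0.0455)
  Task 3: C/T = 11/43 (approx. 0.2558)
Total utilization U = 1/16 + 1/22 + 11/43 = 2753/7568
Rounded to 4 decimal places: U = 0.3638
RM (Liu & Layland) bound for 3 tasks = 0.779763; compare with U = 2753/7568 (approx. 0.363768)
U <= bound, so schedulable by RM sufficient condition.

0.3638


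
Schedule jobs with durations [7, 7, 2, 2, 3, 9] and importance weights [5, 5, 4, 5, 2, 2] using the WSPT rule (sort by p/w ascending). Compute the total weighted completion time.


Compute p/w ratios and sort ascending (WSPT): [(2, 5), (2, 4), (7, 5), (7, 5), (3, 2), (9, 2)]
Compute weighted completion times:
  Job (p=2,w=5): C=2, w*C=5*2=10
  Job (p=2,w=4): C=4, w*C=4*4=16
  Job (p=7,w=5): C=11, w*C=5*11=55
  Job (p=7,w=5): C=18, w*C=5*18=90
  Job (p=3,w=2): C=21, w*C=2*21=42
  Job (p=9,w=2): C=30, w*C=2*30=60
Total weighted completion time = 273

273


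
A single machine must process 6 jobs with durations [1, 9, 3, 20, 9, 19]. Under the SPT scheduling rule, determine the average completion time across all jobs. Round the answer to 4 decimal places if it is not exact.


Sort jobs by processing time (SPT order): [1, 3, 9, 9, 19, 20]
Compute completion times sequentially:
  Job 1: processing = 1, completes at 1
  Job 2: processing = 3, completes at 4
  Job 3: processing = 9, completes at 13
  Job 4: processing = 9, completes at 22
  Job 5: processing = 19, completes at 41
  Job 6: processing = 20, completes at 61
Sum of completion times = 142
Average completion time = 142/6 = 23.6667

23.6667


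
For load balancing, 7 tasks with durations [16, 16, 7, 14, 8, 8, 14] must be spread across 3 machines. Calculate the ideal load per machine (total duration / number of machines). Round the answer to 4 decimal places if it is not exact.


Total processing time = 16 + 16 + 7 + 14 + 8 + 8 + 14 = 83
Number of machines = 3
Ideal balanced load = 83 / 3 = 27.6667

27.6667


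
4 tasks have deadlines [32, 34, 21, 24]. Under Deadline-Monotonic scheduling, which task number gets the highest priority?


Sort tasks by relative deadline (ascending):
  Task 3: deadline = 21
  Task 4: deadline = 24
  Task 1: deadline = 32
  Task 2: deadline = 34
Priority order (highest first): [3, 4, 1, 2]
Highest priority task = 3

3


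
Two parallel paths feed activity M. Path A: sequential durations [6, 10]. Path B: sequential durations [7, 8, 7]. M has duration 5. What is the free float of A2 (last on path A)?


ES(A2) = sum of predecessors on chain A = 6
EF(A2) = ES + duration = 6 + 10 = 16
Successor of A2 is M. ES(M) = max(sum(A), sum(B)) = max(16, 22) = 22
Free float = ES(successor) - EF(current) = 22 - 16 = 6

6


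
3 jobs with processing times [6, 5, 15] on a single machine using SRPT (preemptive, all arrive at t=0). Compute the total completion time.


Since all jobs arrive at t=0, SRPT equals SPT ordering.
SPT order: [5, 6, 15]
Completion times:
  Job 1: p=5, C=5
  Job 2: p=6, C=11
  Job 3: p=15, C=26
Total completion time = 5 + 11 + 26 = 42

42


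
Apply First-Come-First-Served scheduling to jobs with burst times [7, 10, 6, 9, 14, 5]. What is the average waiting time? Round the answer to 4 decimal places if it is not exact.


FCFS order (as given): [7, 10, 6, 9, 14, 5]
Waiting times:
  Job 1: wait = 0
  Job 2: wait = 7
  Job 3: wait = 17
  Job 4: wait = 23
  Job 5: wait = 32
  Job 6: wait = 46
Sum of waiting times = 125
Average waiting time = 125/6 = 20.8333

20.8333


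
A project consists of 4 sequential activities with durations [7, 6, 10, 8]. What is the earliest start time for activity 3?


Activity 3 starts after activities 1 through 2 complete.
Predecessor durations: [7, 6]
ES = 7 + 6 = 13

13


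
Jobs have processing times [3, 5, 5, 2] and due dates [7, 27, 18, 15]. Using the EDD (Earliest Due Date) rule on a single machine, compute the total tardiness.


Sort by due date (EDD order): [(3, 7), (2, 15), (5, 18), (5, 27)]
Compute completion times and tardiness:
  Job 1: p=3, d=7, C=3, tardiness=max(0,3-7)=0
  Job 2: p=2, d=15, C=5, tardiness=max(0,5-15)=0
  Job 3: p=5, d=18, C=10, tardiness=max(0,10-18)=0
  Job 4: p=5, d=27, C=15, tardiness=max(0,15-27)=0
Total tardiness = 0

0


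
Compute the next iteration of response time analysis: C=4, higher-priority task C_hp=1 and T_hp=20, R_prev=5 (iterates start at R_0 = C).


R_next = C + ceil(R_prev / T_hp) * C_hp
ceil(5 / 20) = ceil(0.25) = 1
Interference = 1 * 1 = 1
R_next = 4 + 1 = 5
R_next = R_prev, so the iteration has converged (response time = 5).

5


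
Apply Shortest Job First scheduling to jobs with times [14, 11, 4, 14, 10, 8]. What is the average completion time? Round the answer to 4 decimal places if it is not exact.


SJF order (ascending): [4, 8, 10, 11, 14, 14]
Completion times:
  Job 1: burst=4, C=4
  Job 2: burst=8, C=12
  Job 3: burst=10, C=22
  Job 4: burst=11, C=33
  Job 5: burst=14, C=47
  Job 6: burst=14, C=61
Average completion = 179/6 = 29.8333

29.8333


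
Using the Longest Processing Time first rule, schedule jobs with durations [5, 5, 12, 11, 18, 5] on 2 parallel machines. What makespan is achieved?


Sort jobs in decreasing order (LPT): [18, 12, 11, 5, 5, 5]
Assign each job to the least loaded machine:
  Machine 1: jobs [18, 5, 5], load = 28
  Machine 2: jobs [12, 11, 5], load = 28
Makespan = max load = 28

28


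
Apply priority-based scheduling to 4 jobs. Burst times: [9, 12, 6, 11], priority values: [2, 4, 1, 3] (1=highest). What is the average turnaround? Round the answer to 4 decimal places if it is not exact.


Sort by priority (ascending = highest first):
Order: [(1, 6), (2, 9), (3, 11), (4, 12)]
Completion times:
  Priority 1, burst=6, C=6
  Priority 2, burst=9, C=15
  Priority 3, burst=11, C=26
  Priority 4, burst=12, C=38
Average turnaround = 85/4 = 21.25

21.25


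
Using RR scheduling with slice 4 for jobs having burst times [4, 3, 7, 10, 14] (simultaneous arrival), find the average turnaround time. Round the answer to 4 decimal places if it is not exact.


Time quantum = 4
Execution trace:
  J1 runs 4 units, time = 4
  J2 runs 3 units, time = 7
  J3 runs 4 units, time = 11
  J4 runs 4 units, time = 15
  J5 runs 4 units, time = 19
  J3 runs 3 units, time = 22
  J4 runs 4 units, time = 26
  J5 runs 4 units, time = 30
  J4 runs 2 units, time = 32
  J5 runs 4 units, time = 36
  J5 runs 2 units, time = 38
Finish times: [4, 7, 22, 32, 38]
Average turnaround = 103/5 = 20.6

20.6
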